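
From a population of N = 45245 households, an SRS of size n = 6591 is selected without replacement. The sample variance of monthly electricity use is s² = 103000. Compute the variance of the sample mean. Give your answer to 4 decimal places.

Under SRS without replacement, Var(ȳ) = (1 − f)·s²/n with f = n/N = 6591/45245 = 0.14567356.
Var(ȳ) = (1 − 0.14567356)·103000/6591 = 0.85432644·15.627371 = 13.350876.

13.3509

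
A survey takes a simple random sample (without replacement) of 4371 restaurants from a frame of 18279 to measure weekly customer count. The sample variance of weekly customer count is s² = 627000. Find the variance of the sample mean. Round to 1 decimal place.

109.1

Under SRS without replacement, Var(ȳ) = (1 − f)·s²/n with f = n/N = 4371/18279 = 0.23912687.
Var(ȳ) = (1 − 0.23912687)·627000/4371 = 0.76087313·143.44544 = 109.14378.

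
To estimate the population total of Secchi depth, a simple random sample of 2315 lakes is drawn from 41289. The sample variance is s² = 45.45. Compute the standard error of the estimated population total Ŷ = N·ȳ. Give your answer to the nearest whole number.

Var(Ŷ) = N²·Var(ȳ) = N²·(1 − n/N)·s²/n.
f = 2315/41289 = 0.05606820; Var(ȳ) = 0.94393180·45.45/2315 = 0.018532052.
Var(Ŷ) = 41289² · 0.018532052 = 3.15931 × 10^7.
SE(Ŷ) = √(3.15931 × 10^7) = 5621.

5621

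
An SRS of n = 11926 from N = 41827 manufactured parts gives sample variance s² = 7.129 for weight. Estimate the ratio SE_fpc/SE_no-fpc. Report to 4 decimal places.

0.8455

f = n/N = 11926/41827 = 0.28512683.
SE_no-fpc = √(s²/n) = 0.024449327; SE_fpc = √((1−f)s²/n) = 0.020671948.
Ratio = √(1−f) = 0.84550173.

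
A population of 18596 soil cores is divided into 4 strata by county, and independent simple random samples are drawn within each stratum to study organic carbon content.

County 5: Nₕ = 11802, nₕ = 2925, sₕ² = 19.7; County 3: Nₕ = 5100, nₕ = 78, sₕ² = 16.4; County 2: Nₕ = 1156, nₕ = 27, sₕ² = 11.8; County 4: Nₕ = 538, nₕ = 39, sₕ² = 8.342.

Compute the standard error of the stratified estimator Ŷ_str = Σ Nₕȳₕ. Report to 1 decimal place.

Var(Ŷ_str) = Σₕ Nₕ²(1 − fₕ)sₕ²/nₕ.
County 5: 11802²·(1 − 2925/11802)·19.7/2925 = 705605.87.
County 3: 5100²·(1 − 78/5100)·16.4/78 = 5.3851292 × 10^6.
County 2: 1156²·(1 − 27/1156)·11.8/27 = 570387.53.
County 4: 538²·(1 − 39/538)·8.342/39 = 57423.333.
Sum = 6.7185459 × 10^6.
SE = √(6.7185459 × 10^6) = 2592.0.

2592.0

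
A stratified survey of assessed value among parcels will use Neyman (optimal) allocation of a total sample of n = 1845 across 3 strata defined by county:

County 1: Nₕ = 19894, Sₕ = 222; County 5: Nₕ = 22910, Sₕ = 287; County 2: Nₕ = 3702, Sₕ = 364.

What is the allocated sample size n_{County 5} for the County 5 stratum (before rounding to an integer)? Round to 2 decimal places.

983.14

Neyman allocation: nₕ = n·NₕSₕ / Σⱼ NⱼSⱼ.
Σ NⱼSⱼ = 19894·222 + 22910·287 + 3702·364 = 1.2339166 × 10^7.
n_{County 5} = 1845·22910·287 / (1.2339166 × 10^7) = 983.14.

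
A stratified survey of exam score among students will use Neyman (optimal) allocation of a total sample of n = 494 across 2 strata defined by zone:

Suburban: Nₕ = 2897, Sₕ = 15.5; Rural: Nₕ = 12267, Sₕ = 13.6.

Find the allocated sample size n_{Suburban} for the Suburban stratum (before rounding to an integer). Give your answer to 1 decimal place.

Neyman allocation: nₕ = n·NₕSₕ / Σⱼ NⱼSⱼ.
Σ NⱼSⱼ = 2897·15.5 + 12267·13.6 = 211734.7.
n_{Suburban} = 494·2897·15.5 / 211734.7 = 104.8.

104.8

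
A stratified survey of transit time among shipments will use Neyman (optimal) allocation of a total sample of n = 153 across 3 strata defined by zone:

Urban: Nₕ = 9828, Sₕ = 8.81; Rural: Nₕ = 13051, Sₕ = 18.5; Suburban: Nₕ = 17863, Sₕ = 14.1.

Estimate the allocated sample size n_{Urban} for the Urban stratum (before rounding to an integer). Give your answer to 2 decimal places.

Neyman allocation: nₕ = n·NₕSₕ / Σⱼ NⱼSⱼ.
Σ NⱼSⱼ = 9828·8.81 + 13051·18.5 + 17863·14.1 = 579896.48.
n_{Urban} = 153·9828·8.81 / 579896.48 = 22.84.

22.84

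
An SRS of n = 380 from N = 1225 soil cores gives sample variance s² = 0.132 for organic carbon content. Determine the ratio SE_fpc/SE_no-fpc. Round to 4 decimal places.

f = n/N = 380/1225 = 0.31020408.
SE_no-fpc = √(s²/n) = 0.018637822; SE_fpc = √((1−f)s²/n) = 0.015479448.
Ratio = √(1−f) = 0.83053953.

0.8305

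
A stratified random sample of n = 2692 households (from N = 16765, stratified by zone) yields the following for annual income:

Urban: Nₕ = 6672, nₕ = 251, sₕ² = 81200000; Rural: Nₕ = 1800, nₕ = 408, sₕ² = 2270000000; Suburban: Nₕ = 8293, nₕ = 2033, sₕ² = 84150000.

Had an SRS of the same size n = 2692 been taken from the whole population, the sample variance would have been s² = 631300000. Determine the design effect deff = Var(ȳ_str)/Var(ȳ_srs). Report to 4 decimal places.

0.5413

Var(ȳ_str) = Σ Wₕ²(1−fₕ)sₕ²/nₕ with Wₕ = Nₕ/16765:
  Urban: (6672/16765)²·(1−251/6672)·81200000/251 = 49309.875
  Rural: (1800/16765)²·(1−408/1800)·2270000000/408 = 49598.703
  Suburban: (8293/16765)²·(1−2033/8293)·84150000/2033 = 7645.3192
  → Var(ȳ_str) = 106553.9.
Var(ȳ_srs) = (1 − 2692/16765)·631300000/2692 = 196853.83.
deff = 106553.9 / 196853.83 = 0.5413.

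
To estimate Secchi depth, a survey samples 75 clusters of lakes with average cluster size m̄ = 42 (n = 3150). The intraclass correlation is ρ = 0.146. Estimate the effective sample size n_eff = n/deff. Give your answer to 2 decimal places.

deff = 1 + (42 − 1)·0.146 = 1 + 5.986 = 6.986.
n_eff = 3150 / 6.986 = 450.90.

450.90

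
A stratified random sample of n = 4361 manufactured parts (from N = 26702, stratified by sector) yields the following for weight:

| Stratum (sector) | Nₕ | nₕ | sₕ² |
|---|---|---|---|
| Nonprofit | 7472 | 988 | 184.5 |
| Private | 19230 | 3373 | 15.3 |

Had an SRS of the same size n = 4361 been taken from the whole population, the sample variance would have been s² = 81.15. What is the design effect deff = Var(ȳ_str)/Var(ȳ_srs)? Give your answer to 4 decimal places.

Var(ȳ_str) = Σ Wₕ²(1−fₕ)sₕ²/nₕ with Wₕ = Nₕ/26702:
  Nonprofit: (7472/26702)²·(1−988/7472)·184.5/988 = 0.012689126
  Private: (19230/26702)²·(1−3373/19230)·15.3/3373 = 0.0019399379
  → Var(ȳ_str) = 0.014629064.
Var(ȳ_srs) = (1 − 4361/26702)·81.15/4361 = 0.015569019.
deff = 0.014629064 / 0.015569019 = 0.9396.

0.9396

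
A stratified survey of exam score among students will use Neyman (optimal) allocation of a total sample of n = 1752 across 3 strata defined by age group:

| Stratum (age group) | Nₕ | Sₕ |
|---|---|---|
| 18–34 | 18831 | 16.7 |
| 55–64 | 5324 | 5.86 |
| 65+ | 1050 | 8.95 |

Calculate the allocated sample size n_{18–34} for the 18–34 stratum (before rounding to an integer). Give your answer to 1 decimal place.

Neyman allocation: nₕ = n·NₕSₕ / Σⱼ NⱼSⱼ.
Σ NⱼSⱼ = 18831·16.7 + 5324·5.86 + 1050·8.95 = 355073.84.
n_{18–34} = 1752·18831·16.7 / 355073.84 = 1551.7.

1551.7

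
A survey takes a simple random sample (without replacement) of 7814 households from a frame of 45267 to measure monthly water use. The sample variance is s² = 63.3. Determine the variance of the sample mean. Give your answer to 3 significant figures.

Under SRS without replacement, Var(ȳ) = (1 − f)·s²/n with f = n/N = 7814/45267 = 0.17262023.
Var(ȳ) = (1 − 0.17262023)·63.3/7814 = 0.82737977·0.0081008446 = 0.006702475.

0.00670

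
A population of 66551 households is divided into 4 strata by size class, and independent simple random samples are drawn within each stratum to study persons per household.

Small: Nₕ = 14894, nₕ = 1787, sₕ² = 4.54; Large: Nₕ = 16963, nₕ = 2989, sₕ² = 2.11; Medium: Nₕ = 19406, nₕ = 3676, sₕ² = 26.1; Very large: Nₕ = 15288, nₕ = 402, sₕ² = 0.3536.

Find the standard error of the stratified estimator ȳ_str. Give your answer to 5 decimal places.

0.02616

Var(ȳ_str) = Σₕ Wₕ²(1 − fₕ)sₕ²/nₕ with Wₕ = Nₕ/N, N = 66551.
Small: Wₕ = 0.22379829; term = 0.22379829²·(1 − 0.11998120)·4.54/1787 = 1.1197905 × 10^-4.
Large: Wₕ = 0.25488723; term = 0.25488723²·(1 − 0.17620704)·2.11/2989 = 3.7780767 × 10^-5.
Medium: Wₕ = 0.29159592; term = 0.29159592²·(1 − 0.18942595)·26.1/3676 = 4.8935112 × 10^-4.
Very large: Wₕ = 0.22971856; term = 0.22971856²·(1 − 0.02629513)·0.3536/402 = 4.5196595 × 10^-5.
Sum = 6.8430753 × 10^-4.
SE = √(6.8430753 × 10^-4) = 0.02616.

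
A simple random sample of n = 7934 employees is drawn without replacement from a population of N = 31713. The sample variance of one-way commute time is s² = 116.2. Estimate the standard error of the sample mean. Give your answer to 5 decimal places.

Under SRS without replacement, Var(ȳ) = (1 − f)·s²/n with f = n/N = 7934/31713 = 0.25018131.
Var(ȳ) = (1 − 0.25018131)·116.2/7934 = 0.74981869·0.014645828 = 0.010981716.
SE(ȳ) = √(0.010981716) = 0.10479.

0.10479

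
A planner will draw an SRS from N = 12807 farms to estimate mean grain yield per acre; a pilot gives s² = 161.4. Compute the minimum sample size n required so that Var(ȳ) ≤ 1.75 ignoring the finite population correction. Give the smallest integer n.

Without fpc, n₀ = s²/D = 161.4/1.75 = 92.2286.
Rounding up, n = 93.

93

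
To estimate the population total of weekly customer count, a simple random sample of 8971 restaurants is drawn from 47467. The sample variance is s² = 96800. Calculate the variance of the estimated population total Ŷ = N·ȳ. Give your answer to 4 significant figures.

1.972 × 10^10

Var(Ŷ) = N²·Var(ȳ) = N²·(1 − n/N)·s²/n.
f = 8971/47467 = 0.18899446; Var(ȳ) = 0.81100554·96800/8971 = 8.7510129.
Var(Ŷ) = 47467² · 8.7510129 = 1.9717048 × 10^10.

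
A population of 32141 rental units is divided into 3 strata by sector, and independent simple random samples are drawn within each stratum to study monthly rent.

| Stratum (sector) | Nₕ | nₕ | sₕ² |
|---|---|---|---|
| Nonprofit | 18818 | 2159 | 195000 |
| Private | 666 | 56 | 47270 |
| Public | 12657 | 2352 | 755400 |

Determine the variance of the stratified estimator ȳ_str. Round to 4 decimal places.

Var(ȳ_str) = Σₕ Wₕ²(1 − fₕ)sₕ²/nₕ with Wₕ = Nₕ/N, N = 32141.
Nonprofit: Wₕ = 0.58548272; term = 0.58548272²·(1 − 0.11473058)·195000/2159 = 27.40852.
Private: Wₕ = 0.02072120; term = 0.02072120²·(1 − 0.08408408)·47270/56 = 0.33195779.
Public: Wₕ = 0.39379609; term = 0.39379609²·(1 − 0.18582603)·755400/2352 = 40.550823.
Sum = 68.291301.

68.2913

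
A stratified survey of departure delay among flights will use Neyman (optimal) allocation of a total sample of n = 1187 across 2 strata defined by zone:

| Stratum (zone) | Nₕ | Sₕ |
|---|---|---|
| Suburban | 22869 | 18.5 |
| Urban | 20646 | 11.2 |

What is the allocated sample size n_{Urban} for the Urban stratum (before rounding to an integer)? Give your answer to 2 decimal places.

Neyman allocation: nₕ = n·NₕSₕ / Σⱼ NⱼSⱼ.
Σ NⱼSⱼ = 22869·18.5 + 20646·11.2 = 654311.7.
n_{Urban} = 1187·20646·11.2 / 654311.7 = 419.49.

419.49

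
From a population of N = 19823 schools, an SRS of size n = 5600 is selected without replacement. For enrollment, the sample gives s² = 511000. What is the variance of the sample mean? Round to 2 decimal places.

65.47

Under SRS without replacement, Var(ȳ) = (1 − f)·s²/n with f = n/N = 5600/19823 = 0.28250013.
Var(ȳ) = (1 − 0.28250013)·511000/5600 = 0.71749987·91.25 = 65.471863.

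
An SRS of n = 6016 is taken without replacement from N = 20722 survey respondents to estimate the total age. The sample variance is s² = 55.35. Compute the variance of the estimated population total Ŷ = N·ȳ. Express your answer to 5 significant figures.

2.8037 × 10^6

Var(Ŷ) = N²·Var(ȳ) = N²·(1 − n/N)·s²/n.
f = 6016/20722 = 0.29031947; Var(ȳ) = 0.70968053·55.35/6016 = 0.0065293912.
Var(Ŷ) = 20722² · 0.0065293912 = 2.803729 × 10^6.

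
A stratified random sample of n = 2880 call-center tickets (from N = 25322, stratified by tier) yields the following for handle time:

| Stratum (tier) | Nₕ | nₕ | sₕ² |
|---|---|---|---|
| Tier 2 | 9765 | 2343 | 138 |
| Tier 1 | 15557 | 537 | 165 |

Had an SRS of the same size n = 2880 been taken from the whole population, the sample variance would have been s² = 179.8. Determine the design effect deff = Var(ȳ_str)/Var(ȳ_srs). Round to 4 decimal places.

2.1440

Var(ȳ_str) = Σ Wₕ²(1−fₕ)sₕ²/nₕ with Wₕ = Nₕ/25322:
  Tier 2: (9765/25322)²·(1−2343/9765)·138/2343 = 0.0066573898
  Tier 1: (15557/25322)²·(1−537/15557)·165/537 = 0.111972
  → Var(ȳ_str) = 0.11862939.
Var(ȳ_srs) = (1 − 2880/25322)·179.8/2880 = 0.055330011.
deff = 0.11862939 / 0.055330011 = 2.1440.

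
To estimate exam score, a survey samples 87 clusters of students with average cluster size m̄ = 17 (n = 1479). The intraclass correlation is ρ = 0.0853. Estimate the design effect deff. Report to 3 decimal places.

2.365

deff = 1 + (17 − 1)·0.0853 = 1 + 1.3648 = 2.3648.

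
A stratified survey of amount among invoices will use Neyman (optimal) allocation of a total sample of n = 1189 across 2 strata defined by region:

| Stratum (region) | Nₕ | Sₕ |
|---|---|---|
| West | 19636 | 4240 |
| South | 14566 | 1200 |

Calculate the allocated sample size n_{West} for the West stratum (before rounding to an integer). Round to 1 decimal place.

982.7

Neyman allocation: nₕ = n·NₕSₕ / Σⱼ NⱼSⱼ.
Σ NⱼSⱼ = 19636·4240 + 14566·1200 = 1.0073584 × 10^8.
n_{West} = 1189·19636·4240 / (1.0073584 × 10^8) = 982.7.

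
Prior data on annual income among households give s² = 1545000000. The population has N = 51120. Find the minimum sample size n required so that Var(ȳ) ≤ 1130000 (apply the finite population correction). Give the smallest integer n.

Without fpc, n₀ = s²/D = 1545000000/1130000 = 1367.2566.
With fpc, (1 − n/N)·s²/n ≤ D requires n ≥ n₀/(1 + n₀/N) = 1367.2566/(1 + 1367.2566/51120) = 1331.6405.
Rounding up, n = 1332.

1332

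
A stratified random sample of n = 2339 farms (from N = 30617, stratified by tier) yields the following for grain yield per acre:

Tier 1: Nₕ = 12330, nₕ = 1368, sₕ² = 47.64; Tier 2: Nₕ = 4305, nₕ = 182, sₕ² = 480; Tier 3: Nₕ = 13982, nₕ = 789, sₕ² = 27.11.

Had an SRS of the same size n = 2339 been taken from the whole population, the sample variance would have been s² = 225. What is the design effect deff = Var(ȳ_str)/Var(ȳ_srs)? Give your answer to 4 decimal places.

Var(ȳ_str) = Σ Wₕ²(1−fₕ)sₕ²/nₕ with Wₕ = Nₕ/30617:
  Tier 1: (12330/30617)²·(1−1368/12330)·47.64/1368 = 0.0050212664
  Tier 2: (4305/30617)²·(1−182/4305)·480/182 = 0.049937992
  Tier 3: (13982/30617)²·(1−789/13982)·27.11/789 = 0.0067614541
  → Var(ȳ_str) = 0.061720713.
Var(ȳ_srs) = (1 − 2339/30617)·225/2339 = 0.088846097.
deff = 0.061720713 / 0.088846097 = 0.6947.

0.6947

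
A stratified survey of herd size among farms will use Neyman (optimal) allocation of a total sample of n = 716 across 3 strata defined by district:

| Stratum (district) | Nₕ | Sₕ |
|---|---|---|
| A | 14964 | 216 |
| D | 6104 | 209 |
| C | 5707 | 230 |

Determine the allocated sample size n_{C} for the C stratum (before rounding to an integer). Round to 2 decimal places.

Neyman allocation: nₕ = n·NₕSₕ / Σⱼ NⱼSⱼ.
Σ NⱼSⱼ = 14964·216 + 6104·209 + 5707·230 = 5.82057 × 10^6.
n_{C} = 716·5707·230 / (5.82057 × 10^6) = 161.47.

161.47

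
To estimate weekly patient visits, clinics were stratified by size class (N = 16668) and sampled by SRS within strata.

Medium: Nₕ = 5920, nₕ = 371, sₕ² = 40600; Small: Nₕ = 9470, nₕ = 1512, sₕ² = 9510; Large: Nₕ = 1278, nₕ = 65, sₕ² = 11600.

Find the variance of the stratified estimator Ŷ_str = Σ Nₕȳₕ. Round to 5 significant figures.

4.3456 × 10^9

Var(Ŷ_str) = Σₕ Nₕ²(1 − fₕ)sₕ²/nₕ.
Medium: 5920²·(1 − 371/5920)·40600/371 = 3.5949144 × 10^9.
Small: 9470²·(1 − 1512/9470)·9510/1512 = 4.7400469 × 10^8.
Large: 1278²·(1 − 65/1278)·11600/65 = 2.7665358 × 10^8.
Sum = 4.3455727 × 10^9.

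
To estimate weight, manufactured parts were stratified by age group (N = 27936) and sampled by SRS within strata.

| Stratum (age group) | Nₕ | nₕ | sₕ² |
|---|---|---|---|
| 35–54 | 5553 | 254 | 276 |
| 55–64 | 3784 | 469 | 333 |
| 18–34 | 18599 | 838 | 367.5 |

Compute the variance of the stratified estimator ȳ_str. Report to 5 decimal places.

0.23801

Var(ȳ_str) = Σₕ Wₕ²(1 − fₕ)sₕ²/nₕ with Wₕ = Nₕ/N, N = 27936.
35–54: Wₕ = 0.19877577; term = 0.19877577²·(1 − 0.04574104)·276/254 = 0.040970241.
55–64: Wₕ = 0.13545246; term = 0.13545246²·(1 − 0.12394292)·333/469 = 0.011412416.
18–34: Wₕ = 0.66577176; term = 0.66577176²·(1 − 0.04505619)·367.5/838 = 0.18562732.
Sum = 0.23800998.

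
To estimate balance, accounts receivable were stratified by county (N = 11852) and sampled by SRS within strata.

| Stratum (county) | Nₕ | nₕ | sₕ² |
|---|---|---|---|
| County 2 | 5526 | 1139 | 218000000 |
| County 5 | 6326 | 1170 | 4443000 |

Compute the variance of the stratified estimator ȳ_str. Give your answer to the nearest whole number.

33913

Var(ȳ_str) = Σₕ Wₕ²(1 − fₕ)sₕ²/nₕ with Wₕ = Nₕ/N, N = 11852.
County 2: Wₕ = 0.46625042; term = 0.46625042²·(1 − 0.20611654)·218000000/1139 = 33031.477.
County 5: Wₕ = 0.53374958; term = 0.53374958²·(1 − 0.18495100)·4443000/1170 = 881.7577.
Sum = 33913.235.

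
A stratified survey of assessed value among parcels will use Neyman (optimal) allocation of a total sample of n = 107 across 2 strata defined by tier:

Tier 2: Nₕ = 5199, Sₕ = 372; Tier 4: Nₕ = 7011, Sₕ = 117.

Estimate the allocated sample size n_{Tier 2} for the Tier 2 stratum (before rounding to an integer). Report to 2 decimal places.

Neyman allocation: nₕ = n·NₕSₕ / Σⱼ NⱼSⱼ.
Σ NⱼSⱼ = 5199·372 + 7011·117 = 2.754315 × 10^6.
n_{Tier 2} = 107·5199·372 / (2.754315 × 10^6) = 75.13.

75.13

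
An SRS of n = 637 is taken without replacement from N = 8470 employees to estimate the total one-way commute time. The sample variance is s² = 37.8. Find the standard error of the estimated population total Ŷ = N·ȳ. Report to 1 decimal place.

1984.2

Var(Ŷ) = N²·Var(ȳ) = N²·(1 − n/N)·s²/n.
f = 637/8470 = 0.07520661; Var(ȳ) = 0.92479339·37.8/637 = 0.054877849.
Var(Ŷ) = 8470² · 0.054877849 = 3.9369863 × 10^6.
SE(Ŷ) = √(3.9369863 × 10^6) = 1984.2.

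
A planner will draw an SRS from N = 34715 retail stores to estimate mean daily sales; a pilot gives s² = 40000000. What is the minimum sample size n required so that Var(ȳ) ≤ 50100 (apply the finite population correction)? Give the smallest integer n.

781

Without fpc, n₀ = s²/D = 40000000/50100 = 798.4032.
With fpc, (1 − n/N)·s²/n ≤ D requires n ≥ n₀/(1 + n₀/N) = 798.4032/(1 + 798.4032/34715) = 780.4537.
Rounding up, n = 781.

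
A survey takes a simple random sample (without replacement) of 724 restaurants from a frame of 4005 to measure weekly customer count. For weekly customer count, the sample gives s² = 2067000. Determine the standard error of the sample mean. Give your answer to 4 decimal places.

Under SRS without replacement, Var(ȳ) = (1 − f)·s²/n with f = n/N = 724/4005 = 0.18077403.
Var(ȳ) = (1 − 0.18077403)·2067000/724 = 0.81922597·2854.9724 = 2338.8675.
SE(ȳ) = √(2338.8675) = 48.3618.

48.3618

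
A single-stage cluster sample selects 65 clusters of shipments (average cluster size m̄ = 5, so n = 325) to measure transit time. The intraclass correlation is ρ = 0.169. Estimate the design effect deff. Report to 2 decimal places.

deff = 1 + (5 − 1)·0.169 = 1 + 0.676 = 1.676.

1.68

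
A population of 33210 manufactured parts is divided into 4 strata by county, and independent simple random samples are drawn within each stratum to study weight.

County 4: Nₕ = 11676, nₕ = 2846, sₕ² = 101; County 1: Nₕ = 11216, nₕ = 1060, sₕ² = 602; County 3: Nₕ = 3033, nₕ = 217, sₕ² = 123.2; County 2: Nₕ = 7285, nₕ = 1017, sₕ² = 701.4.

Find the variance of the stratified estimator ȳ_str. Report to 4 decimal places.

Var(ȳ_str) = Σₕ Wₕ²(1 − fₕ)sₕ²/nₕ with Wₕ = Nₕ/N, N = 33210.
County 4: Wₕ = 0.35158085; term = 0.35158085²·(1 − 0.24374786)·101/2846 = 0.0033174434.
County 1: Wₕ = 0.33772960; term = 0.33772960²·(1 − 0.09450785)·602/1060 = 0.058656152.
County 3: Wₕ = 0.09132791; term = 0.09132791²·(1 − 0.07154632)·123.2/217 = 0.0043966134.
County 2: Wₕ = 0.21936164; term = 0.21936164²·(1 − 0.13960192)·701.4/1017 = 0.028553911.
Sum = 0.09492412.

0.0949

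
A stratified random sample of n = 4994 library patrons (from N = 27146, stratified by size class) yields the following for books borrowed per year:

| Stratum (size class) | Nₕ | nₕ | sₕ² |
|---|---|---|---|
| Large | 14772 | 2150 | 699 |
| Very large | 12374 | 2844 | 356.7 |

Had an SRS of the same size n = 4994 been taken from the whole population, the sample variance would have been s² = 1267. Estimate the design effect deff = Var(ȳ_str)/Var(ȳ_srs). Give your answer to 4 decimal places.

0.4943

Var(ȳ_str) = Σ Wₕ²(1−fₕ)sₕ²/nₕ with Wₕ = Nₕ/27146:
  Large: (14772/27146)²·(1−2150/14772)·699/2150 = 0.082261098
  Very large: (12374/27146)²·(1−2844/12374)·356.7/2844 = 0.020070807
  → Var(ȳ_str) = 0.10233191.
Var(ȳ_srs) = (1 − 4994/27146)·1267/4994 = 0.2070309.
deff = 0.10233191 / 0.2070309 = 0.4943.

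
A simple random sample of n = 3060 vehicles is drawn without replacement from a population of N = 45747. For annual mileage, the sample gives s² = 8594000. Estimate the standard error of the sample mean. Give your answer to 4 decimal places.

51.1922

Under SRS without replacement, Var(ȳ) = (1 − f)·s²/n with f = n/N = 3060/45747 = 0.06688963.
Var(ȳ) = (1 − 0.06688963)·8594000/3060 = 0.93311037·2808.4967 = 2620.6374.
SE(ȳ) = √(2620.6374) = 51.1922.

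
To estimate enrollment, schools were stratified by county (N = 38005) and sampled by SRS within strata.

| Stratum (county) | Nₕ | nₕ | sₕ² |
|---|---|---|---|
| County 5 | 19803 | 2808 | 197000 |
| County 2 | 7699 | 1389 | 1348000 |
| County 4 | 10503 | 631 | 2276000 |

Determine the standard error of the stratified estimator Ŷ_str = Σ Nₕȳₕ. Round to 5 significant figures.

666900

Var(Ŷ_str) = Σₕ Nₕ²(1 − fₕ)sₕ²/nₕ.
County 5: 19803²·(1 − 2808/19803)·197000/2808 = 2.3611375 × 10^10.
County 2: 7699²·(1 − 1389/7699)·1348000/1389 = 4.7146703 × 10^10.
County 4: 10503²·(1 − 631/10503)·2276000/631 = 3.7399122 × 10^11.
Sum = 4.447493 × 10^11.
SE = √(4.447493 × 10^11) = 666900.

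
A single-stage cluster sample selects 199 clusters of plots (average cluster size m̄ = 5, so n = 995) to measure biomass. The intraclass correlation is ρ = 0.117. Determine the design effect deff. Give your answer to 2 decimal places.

deff = 1 + (5 − 1)·0.117 = 1 + 0.468 = 1.468.

1.47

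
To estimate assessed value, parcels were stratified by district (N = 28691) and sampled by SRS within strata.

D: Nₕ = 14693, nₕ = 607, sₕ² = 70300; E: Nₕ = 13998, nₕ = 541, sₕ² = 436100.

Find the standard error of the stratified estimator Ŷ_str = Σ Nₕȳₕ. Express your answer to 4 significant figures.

Var(Ŷ_str) = Σₕ Nₕ²(1 − fₕ)sₕ²/nₕ.
D: 14693²·(1 − 607/14693)·70300/607 = 2.3969821 × 10^10.
E: 13998²·(1 − 541/13998)·436100/541 = 1.518459 × 10^11.
Sum = 1.7581572 × 10^11.
SE = √(1.7581572 × 10^11) = 419300.

419300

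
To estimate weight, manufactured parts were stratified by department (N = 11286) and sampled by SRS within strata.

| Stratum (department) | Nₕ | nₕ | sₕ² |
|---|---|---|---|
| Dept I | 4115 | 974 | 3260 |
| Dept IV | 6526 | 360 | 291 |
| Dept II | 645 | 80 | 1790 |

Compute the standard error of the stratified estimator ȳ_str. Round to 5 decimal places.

Var(ȳ_str) = Σₕ Wₕ²(1 − fₕ)sₕ²/nₕ with Wₕ = Nₕ/N, N = 11286.
Dept I: Wₕ = 0.36461102; term = 0.36461102²·(1 − 0.23669502)·3260/974 = 0.33963804.
Dept IV: Wₕ = 0.57823853; term = 0.57823853²·(1 − 0.05516396)·291/360 = 0.25536477.
Dept II: Wₕ = 0.05715045; term = 0.05715045²·(1 − 0.12403101)·1790/80 = 0.06401638.
Sum = 0.65901919.
SE = √(0.65901919) = 0.81180.

0.81180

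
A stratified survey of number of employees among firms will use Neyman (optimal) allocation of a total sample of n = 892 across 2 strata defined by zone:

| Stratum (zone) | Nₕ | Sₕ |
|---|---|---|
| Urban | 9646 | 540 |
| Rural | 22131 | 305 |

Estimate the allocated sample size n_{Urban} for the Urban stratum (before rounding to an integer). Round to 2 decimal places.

Neyman allocation: nₕ = n·NₕSₕ / Σⱼ NⱼSⱼ.
Σ NⱼSⱼ = 9646·540 + 22131·305 = 1.1958795 × 10^7.
n_{Urban} = 892·9646·540 / (1.1958795 × 10^7) = 388.52.

388.52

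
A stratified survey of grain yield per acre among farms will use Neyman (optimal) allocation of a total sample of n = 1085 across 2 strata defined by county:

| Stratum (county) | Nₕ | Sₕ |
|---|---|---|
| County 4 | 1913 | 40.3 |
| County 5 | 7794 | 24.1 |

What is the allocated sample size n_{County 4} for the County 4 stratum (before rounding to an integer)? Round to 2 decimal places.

Neyman allocation: nₕ = n·NₕSₕ / Σⱼ NⱼSⱼ.
Σ NⱼSⱼ = 1913·40.3 + 7794·24.1 = 264929.3.
n_{County 4} = 1085·1913·40.3 / 264929.3 = 315.73.

315.73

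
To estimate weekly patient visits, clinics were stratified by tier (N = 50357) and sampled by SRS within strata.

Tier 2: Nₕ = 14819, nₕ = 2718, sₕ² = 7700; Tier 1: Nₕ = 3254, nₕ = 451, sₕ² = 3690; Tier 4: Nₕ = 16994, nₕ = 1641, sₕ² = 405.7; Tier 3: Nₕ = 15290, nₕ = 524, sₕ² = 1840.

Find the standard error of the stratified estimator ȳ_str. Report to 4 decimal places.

0.7536

Var(ȳ_str) = Σₕ Wₕ²(1 − fₕ)sₕ²/nₕ with Wₕ = Nₕ/N, N = 50357.
Tier 2: Wₕ = 0.29427885; term = 0.29427885²·(1 − 0.18341319)·7700/2718 = 0.20033726.
Tier 1: Wₕ = 0.06461862; term = 0.06461862²·(1 − 0.13859865)·3690/451 = 0.029428679.
Tier 4: Wₕ = 0.33747046; term = 0.33747046²·(1 − 0.09656349)·405.7/1641 = 0.025436983.
Tier 3: Wₕ = 0.30363207; term = 0.30363207²·(1 − 0.03427077)·1840/524 = 0.31263471.
Sum = 0.56783763.
SE = √(0.56783763) = 0.7536.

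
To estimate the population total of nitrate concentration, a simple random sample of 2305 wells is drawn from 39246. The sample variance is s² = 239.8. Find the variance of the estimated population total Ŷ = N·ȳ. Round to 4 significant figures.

Var(Ŷ) = N²·Var(ȳ) = N²·(1 − n/N)·s²/n.
f = 2305/39246 = 0.05873210; Var(ȳ) = 0.94126790·239.8/2305 = 0.09792453.
Var(Ŷ) = 39246² · 0.09792453 = 1.5082811 × 10^8.

1.508 × 10^8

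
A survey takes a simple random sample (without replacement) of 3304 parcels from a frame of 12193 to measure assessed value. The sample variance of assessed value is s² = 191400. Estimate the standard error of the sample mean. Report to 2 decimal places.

6.50

Under SRS without replacement, Var(ȳ) = (1 − f)·s²/n with f = n/N = 3304/12193 = 0.27097515.
Var(ȳ) = (1 − 0.27097515)·191400/3304 = 0.72902485·57.929782 = 42.232251.
SE(ȳ) = √(42.232251) = 6.50.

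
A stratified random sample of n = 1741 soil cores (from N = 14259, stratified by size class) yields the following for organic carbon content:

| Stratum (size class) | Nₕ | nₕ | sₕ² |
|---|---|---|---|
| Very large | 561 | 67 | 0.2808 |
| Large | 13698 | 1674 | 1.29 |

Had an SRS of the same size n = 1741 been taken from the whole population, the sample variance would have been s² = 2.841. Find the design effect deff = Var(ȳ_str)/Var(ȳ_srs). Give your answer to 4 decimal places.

Var(ȳ_str) = Σ Wₕ²(1−fₕ)sₕ²/nₕ with Wₕ = Nₕ/14259:
  Very large: (561/14259)²·(1−67/561)·0.2808/67 = 5.7126021 × 10^-6
  Large: (13698/14259)²·(1−1674/13698)·1.29/1674 = 6.2425531 × 10^-4
  → Var(ȳ_str) = 6.2996791 × 10^-4.
Var(ȳ_srs) = (1 − 1741/14259)·2.841/1741 = 0.0014325782.
deff = (6.2996791 × 10^-4) / 0.0014325782 = 0.4397.

0.4397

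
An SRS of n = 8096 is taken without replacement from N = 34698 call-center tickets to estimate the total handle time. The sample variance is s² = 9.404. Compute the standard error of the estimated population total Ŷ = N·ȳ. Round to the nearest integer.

Var(Ŷ) = N²·Var(ȳ) = N²·(1 − n/N)·s²/n.
f = 8096/34698 = 0.23332757; Var(ȳ) = 0.76667243·9.404/8096 = 8.90537 × 10^-4.
Var(Ŷ) = 34698² · (8.90537 × 10^-4) = 1.0721631 × 10^6.
SE(Ŷ) = √(1.0721631 × 10^6) = 1035.

1035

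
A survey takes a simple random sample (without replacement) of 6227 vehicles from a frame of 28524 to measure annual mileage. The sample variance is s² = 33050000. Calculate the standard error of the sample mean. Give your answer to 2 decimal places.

64.41

Under SRS without replacement, Var(ȳ) = (1 − f)·s²/n with f = n/N = 6227/28524 = 0.21830739.
Var(ȳ) = (1 − 0.21830739)·33050000/6227 = 0.78169261·5307.5317 = 4148.8583.
SE(ȳ) = √(4148.8583) = 64.41.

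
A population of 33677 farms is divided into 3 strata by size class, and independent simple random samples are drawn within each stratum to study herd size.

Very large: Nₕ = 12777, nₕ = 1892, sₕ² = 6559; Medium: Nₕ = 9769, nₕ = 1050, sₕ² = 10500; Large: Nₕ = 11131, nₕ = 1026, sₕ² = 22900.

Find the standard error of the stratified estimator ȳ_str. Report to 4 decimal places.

1.8411

Var(ȳ_str) = Σₕ Wₕ²(1 − fₕ)sₕ²/nₕ with Wₕ = Nₕ/N, N = 33677.
Very large: Wₕ = 0.37939840; term = 0.37939840²·(1 − 0.14807858)·6559/1892 = 0.42511559.
Medium: Wₕ = 0.29007928; term = 0.29007928²·(1 − 0.10748285)·10500/1050 = 0.75101739.
Large: Wₕ = 0.33052231; term = 0.33052231²·(1 − 0.09217501)·22900/1026 = 2.2135627.
Sum = 3.3896957.
SE = √(3.3896957) = 1.8411.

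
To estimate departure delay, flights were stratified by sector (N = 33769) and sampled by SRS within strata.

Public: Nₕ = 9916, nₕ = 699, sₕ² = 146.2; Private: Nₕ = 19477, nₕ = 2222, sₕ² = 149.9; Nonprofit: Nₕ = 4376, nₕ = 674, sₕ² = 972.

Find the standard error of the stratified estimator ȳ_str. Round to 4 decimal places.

Var(ȳ_str) = Σₕ Wₕ²(1 − fₕ)sₕ²/nₕ with Wₕ = Nₕ/N, N = 33769.
Public: Wₕ = 0.29364210; term = 0.29364210²·(1 − 0.07049213)·146.2/699 = 0.016763315.
Private: Wₕ = 0.57677160; term = 0.57677160²·(1 − 0.11408328)·149.9/2222 = 0.019881915.
Nonprofit: Wₕ = 0.12958631; term = 0.12958631²·(1 − 0.15402194)·972/674 = 0.020487251.
Sum = 0.057132481.
SE = √(0.057132481) = 0.2390.

0.2390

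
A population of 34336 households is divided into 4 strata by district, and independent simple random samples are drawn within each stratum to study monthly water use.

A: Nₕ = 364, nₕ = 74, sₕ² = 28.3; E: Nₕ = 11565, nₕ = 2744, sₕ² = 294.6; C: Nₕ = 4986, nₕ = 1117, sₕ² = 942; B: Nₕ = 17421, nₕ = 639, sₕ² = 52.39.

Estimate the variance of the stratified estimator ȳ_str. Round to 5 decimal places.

0.04345

Var(ȳ_str) = Σₕ Wₕ²(1 − fₕ)sₕ²/nₕ with Wₕ = Nₕ/N, N = 34336.
A: Wₕ = 0.01060112; term = 0.01060112²·(1 − 0.20329670)·28.3/74 = 3.4241651 × 10^-5.
E: Wₕ = 0.33681850; term = 0.33681850²·(1 − 0.23726762)·294.6/2744 = 0.0092899354.
C: Wₕ = 0.14521202; term = 0.14521202²·(1 − 0.22402728)·942/1117 = 0.013799055.
B: Wₕ = 0.50736836; term = 0.50736836²·(1 − 0.03667987)·52.39/639 = 0.02033129.
Sum = 0.043454522.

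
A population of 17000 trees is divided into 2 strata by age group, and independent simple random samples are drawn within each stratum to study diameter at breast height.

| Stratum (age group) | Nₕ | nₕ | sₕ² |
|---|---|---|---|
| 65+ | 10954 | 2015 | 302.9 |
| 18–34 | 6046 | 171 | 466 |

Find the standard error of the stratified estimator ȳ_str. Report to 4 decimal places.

Var(ȳ_str) = Σₕ Wₕ²(1 − fₕ)sₕ²/nₕ with Wₕ = Nₕ/N, N = 17000.
65+: Wₕ = 0.64435294; term = 0.64435294²·(1 − 0.18395107)·302.9/2015 = 0.050931686.
18–34: Wₕ = 0.35564706; term = 0.35564706²·(1 − 0.02828316)·466/171 = 0.33494074.
Sum = 0.38587243.
SE = √(0.38587243) = 0.6212.

0.6212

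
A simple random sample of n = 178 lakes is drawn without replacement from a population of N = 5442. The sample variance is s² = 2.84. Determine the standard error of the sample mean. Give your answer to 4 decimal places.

Under SRS without replacement, Var(ȳ) = (1 − f)·s²/n with f = n/N = 178/5442 = 0.03270856.
Var(ȳ) = (1 − 0.03270856)·2.84/178 = 0.96729144·0.015955056 = 0.015433189.
SE(ȳ) = √(0.015433189) = 0.1242.

0.1242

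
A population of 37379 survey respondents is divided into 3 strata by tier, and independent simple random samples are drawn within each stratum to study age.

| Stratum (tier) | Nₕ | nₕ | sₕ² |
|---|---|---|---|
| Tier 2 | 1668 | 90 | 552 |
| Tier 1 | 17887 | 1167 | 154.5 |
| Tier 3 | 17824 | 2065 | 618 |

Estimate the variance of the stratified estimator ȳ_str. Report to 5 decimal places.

Var(ȳ_str) = Σₕ Wₕ²(1 − fₕ)sₕ²/nₕ with Wₕ = Nₕ/N, N = 37379.
Tier 2: Wₕ = 0.04462399; term = 0.04462399²·(1 − 0.05395683)·552/90 = 0.011554316.
Tier 1: Wₕ = 0.47853073; term = 0.47853073²·(1 − 0.06524291)·154.5/1167 = 0.028338447.
Tier 3: Wₕ = 0.47684529; term = 0.47684529²·(1 − 0.11585503)·618/2065 = 0.060165411.
Sum = 0.10005817.

0.10006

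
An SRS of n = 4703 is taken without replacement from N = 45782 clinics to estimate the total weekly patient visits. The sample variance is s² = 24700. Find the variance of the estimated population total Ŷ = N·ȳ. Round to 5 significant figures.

9.8773 × 10^9

Var(Ŷ) = N²·Var(ȳ) = N²·(1 − n/N)·s²/n.
f = 4703/45782 = 0.10272596; Var(ȳ) = 0.89727404·24700/4703 = 4.7124535.
Var(Ŷ) = 45782² · 4.7124535 = 9.8772626 × 10^9.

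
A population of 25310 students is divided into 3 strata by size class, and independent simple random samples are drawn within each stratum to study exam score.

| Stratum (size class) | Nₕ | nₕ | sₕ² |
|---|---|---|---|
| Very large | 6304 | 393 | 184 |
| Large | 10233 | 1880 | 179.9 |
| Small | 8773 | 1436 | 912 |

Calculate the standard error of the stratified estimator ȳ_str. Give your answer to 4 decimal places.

Var(ȳ_str) = Σₕ Wₕ²(1 − fₕ)sₕ²/nₕ with Wₕ = Nₕ/N, N = 25310.
Very large: Wₕ = 0.24907151; term = 0.24907151²·(1 − 0.06234137)·184/393 = 0.027234421.
Large: Wₕ = 0.40430660; term = 0.40430660²·(1 − 0.18371934)·179.9/1880 = 0.012768341.
Small: Wₕ = 0.34662189; term = 0.34662189²·(1 − 0.16368403)·912/1436 = 0.063814997.
Sum = 0.10381776.
SE = √(0.10381776) = 0.3222.

0.3222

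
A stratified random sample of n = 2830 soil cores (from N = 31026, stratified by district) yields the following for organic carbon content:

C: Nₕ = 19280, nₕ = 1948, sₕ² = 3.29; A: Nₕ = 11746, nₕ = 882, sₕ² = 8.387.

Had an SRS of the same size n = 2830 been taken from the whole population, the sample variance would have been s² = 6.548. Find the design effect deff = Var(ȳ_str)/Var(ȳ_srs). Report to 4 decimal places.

0.8783

Var(ȳ_str) = Σ Wₕ²(1−fₕ)sₕ²/nₕ with Wₕ = Nₕ/31026:
  C: (19280/31026)²·(1−1948/19280)·3.29/1948 = 5.862881 × 10^-4
  A: (11746/31026)²·(1−882/11746)·8.387/882 = 0.0012605679
  → Var(ȳ_str) = 0.001846856.
Var(ȳ_srs) = (1 − 2830/31026)·6.548/2830 = 0.0021027321.
deff = 0.001846856 / 0.0021027321 = 0.8783.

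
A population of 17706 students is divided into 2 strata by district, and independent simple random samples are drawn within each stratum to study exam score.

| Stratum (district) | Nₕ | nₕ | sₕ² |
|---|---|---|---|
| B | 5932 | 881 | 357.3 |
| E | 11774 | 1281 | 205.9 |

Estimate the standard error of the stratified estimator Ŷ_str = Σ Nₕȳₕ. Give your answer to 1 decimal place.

Var(Ŷ_str) = Σₕ Nₕ²(1 − fₕ)sₕ²/nₕ.
B: 5932²·(1 − 881/5932)·357.3/881 = 1.215166 × 10^7.
E: 11774²·(1 − 1281/11774)·205.9/1281 = 1.985779 × 10^7.
Sum = 3.200945 × 10^7.
SE = √(3.200945 × 10^7) = 5657.7.

5657.7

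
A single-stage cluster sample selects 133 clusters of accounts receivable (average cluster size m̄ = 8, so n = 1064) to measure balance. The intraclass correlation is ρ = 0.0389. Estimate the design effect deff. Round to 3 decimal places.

deff = 1 + (8 − 1)·0.0389 = 1 + 0.2723 = 1.2723.

1.272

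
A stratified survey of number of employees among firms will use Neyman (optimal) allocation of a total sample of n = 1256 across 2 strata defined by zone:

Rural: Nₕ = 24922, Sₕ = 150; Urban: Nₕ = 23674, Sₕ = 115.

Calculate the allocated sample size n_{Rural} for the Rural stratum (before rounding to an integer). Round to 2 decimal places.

Neyman allocation: nₕ = n·NₕSₕ / Σⱼ NⱼSⱼ.
Σ NⱼSⱼ = 24922·150 + 23674·115 = 6.46081 × 10^6.
n_{Rural} = 1256·24922·150 / (6.46081 × 10^6) = 726.74.

726.74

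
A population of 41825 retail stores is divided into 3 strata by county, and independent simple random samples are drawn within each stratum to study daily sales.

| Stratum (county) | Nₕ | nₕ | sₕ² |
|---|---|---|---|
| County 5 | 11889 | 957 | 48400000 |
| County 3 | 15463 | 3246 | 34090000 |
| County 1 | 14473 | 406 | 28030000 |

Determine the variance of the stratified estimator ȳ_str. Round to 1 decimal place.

12926.7

Var(ȳ_str) = Σₕ Wₕ²(1 − fₕ)sₕ²/nₕ with Wₕ = Nₕ/N, N = 41825.
County 5: Wₕ = 0.28425583; term = 0.28425583²·(1 − 0.08049457)·48400000/957 = 3757.5648.
County 3: Wₕ = 0.36970711; term = 0.36970711²·(1 − 0.20992046)·34090000/3246 = 1134.1354.
County 1: Wₕ = 0.34603706; term = 0.34603706²·(1 − 0.02805224)·28030000/406 = 8034.9877.
Sum = 12926.688.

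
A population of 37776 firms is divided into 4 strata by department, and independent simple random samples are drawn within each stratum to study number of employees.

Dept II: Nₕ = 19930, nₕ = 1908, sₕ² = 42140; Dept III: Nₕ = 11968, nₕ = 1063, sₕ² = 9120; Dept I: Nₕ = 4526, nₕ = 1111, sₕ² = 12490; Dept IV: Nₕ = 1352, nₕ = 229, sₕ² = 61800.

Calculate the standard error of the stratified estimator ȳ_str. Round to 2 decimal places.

Var(ȳ_str) = Σₕ Wₕ²(1 − fₕ)sₕ²/nₕ with Wₕ = Nₕ/N, N = 37776.
Dept II: Wₕ = 0.52758365; term = 0.52758365²·(1 − 0.09573507)·42140/1908 = 5.5589722.
Dept III: Wₕ = 0.31681491; term = 0.31681491²·(1 − 0.08882019)·9120/1063 = 0.78465164.
Dept I: Wₕ = 0.11981152; term = 0.11981152²·(1 − 0.24547061)·12490/1111 = 0.12176478.
Dept IV: Wₕ = 0.03578992; term = 0.03578992²·(1 − 0.16937870)·61800/229 = 0.28712929.
Sum = 6.7525179.
SE = √(6.7525179) = 2.60.

2.60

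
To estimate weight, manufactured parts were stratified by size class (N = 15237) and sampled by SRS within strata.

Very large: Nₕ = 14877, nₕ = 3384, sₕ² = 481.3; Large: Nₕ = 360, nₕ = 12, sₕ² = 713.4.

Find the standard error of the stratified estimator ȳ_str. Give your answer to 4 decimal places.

Var(ȳ_str) = Σₕ Wₕ²(1 − fₕ)sₕ²/nₕ with Wₕ = Nₕ/N, N = 15237.
Very large: Wₕ = 0.97637330; term = 0.97637330²·(1 − 0.22746521)·481.3/3384 = 0.10474549.
Large: Wₕ = 0.02362670; term = 0.02362670²·(1 − 0.03333333)·713.4/12 = 0.032080023.
Sum = 0.13682551.
SE = √(0.13682551) = 0.3699.

0.3699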